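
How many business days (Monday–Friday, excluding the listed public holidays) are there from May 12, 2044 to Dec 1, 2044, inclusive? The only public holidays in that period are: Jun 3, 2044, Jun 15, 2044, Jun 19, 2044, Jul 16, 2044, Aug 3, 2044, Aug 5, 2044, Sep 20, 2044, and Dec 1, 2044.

140

May 12, 2044 is a Thursday.
That's 204 days from start to end, counting both.
204 = 7 × 29 + 1, so there are 29 full weeks plus 1 extra day.
Each full week contributes 5 weekdays (Mon–Fri): 29 × 5 = 145.
The 1 extra day is Thu — 1 of them qualifies.
Total: 145 + 1 = 146.
Holidays: Jun 3, 2044 (Fri); Jun 15, 2044 (Wed); Jun 19, 2044 (Sun); Jul 16, 2044 (Sat); Aug 3, 2044 (Wed); Aug 5, 2044 (Fri); Sep 20, 2044 (Tue); Dec 1, 2044 (Thu).
6 of the 8 holidays fall on weekdays; the rest are weekends and were already excluded.
Business days: 146 − 6 = 140.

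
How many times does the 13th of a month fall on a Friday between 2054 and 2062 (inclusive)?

Friday-the-13ths by year:
2054: Feb, Mar, Nov
2055: Aug
2056: Oct
2057: Apr, Jul
2058: Sep, Dec
2059: Jun
2060: Feb, Aug
2061: May
2062: Jan, Oct

15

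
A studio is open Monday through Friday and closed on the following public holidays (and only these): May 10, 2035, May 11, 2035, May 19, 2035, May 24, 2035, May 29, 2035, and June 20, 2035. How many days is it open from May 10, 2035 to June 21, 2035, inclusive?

May 10, 2035 is a Thursday.
That's 43 days from start to end, counting both.
43 = 7 × 6 + 1, so there are 6 full weeks plus 1 extra day.
Each full week contributes 5 weekdays (Mon–Fri): 6 × 5 = 30.
The 1 extra day is Thursday — 1 of them qualifies.
Total: 30 + 1 = 31.
Holidays: May 10, 2035 (Thu); May 11, 2035 (Fri); May 19, 2035 (Sat); May 24, 2035 (Thu); May 29, 2035 (Tue); June 20, 2035 (Wed).
5 of the 6 holidays fall on weekdays; the rest are weekends and were already excluded.
Business days: 31 − 5 = 26.

26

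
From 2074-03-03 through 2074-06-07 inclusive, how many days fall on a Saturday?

14

2074-03-03 is a Saturday.
From 2074-03-03 to 2074-06-07 is 97 days inclusive.
97 = 7 × 13 + 6, so there are 13 full weeks plus 6 extra days.
Each full week contributes one Saturday: 13 so far.
The 6 extra days are Sat, Sun, Mon, Tue, Wed, Thu — 1 of them qualifies.
Total: 13 + 1 = 14.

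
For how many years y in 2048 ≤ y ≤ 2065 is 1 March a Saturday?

3

Day of week of March 1 in each year:
2048: Sun, 2049: Mon, 2050: Tue, 2051: Wed, 2052: Fri, 2053: Sat ✓, 2054: Sun, 2055: Mon, 2056: Wed, 2057: Thu, 2058: Fri, 2059: Sat ✓, 2060: Mon, 2061: Tue, 2062: Wed, 2063: Thu, 2064: Sat ✓, 2065: Sun
Saturdays: 2053, 2059, 2064.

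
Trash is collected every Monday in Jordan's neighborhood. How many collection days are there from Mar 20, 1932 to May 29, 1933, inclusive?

63 Mondays

Mar 20, 1932 is a Sunday.
From Mar 20, 1932 to May 29, 1933 is 436 days inclusive.
436 = 7 × 62 + 2, so there are 62 full weeks plus 2 extra days.
Each full week contributes one Monday: 62 so far.
The 2 extra days are Sunday, Monday — 1 of them qualifies.
Total: 62 + 1 = 63.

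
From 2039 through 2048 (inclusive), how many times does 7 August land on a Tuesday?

2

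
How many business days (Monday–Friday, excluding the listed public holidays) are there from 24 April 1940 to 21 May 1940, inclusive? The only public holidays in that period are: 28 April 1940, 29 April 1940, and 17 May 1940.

24 April 1940 is a Wednesday.
The range spans 28 days (inclusive of both endpoints).
28 = 7 × 4, so the span is exactly 4 full weeks.
Each full week contributes 5 weekdays (Mon–Fri): 4 × 5 = 20.
Holidays: 28 April 1940 (Sun); 29 April 1940 (Mon); 17 May 1940 (Fri).
2 of the 3 holidays fall on weekdays; the rest are weekends and were already excluded.
Business days: 20 − 2 = 18.

18 business days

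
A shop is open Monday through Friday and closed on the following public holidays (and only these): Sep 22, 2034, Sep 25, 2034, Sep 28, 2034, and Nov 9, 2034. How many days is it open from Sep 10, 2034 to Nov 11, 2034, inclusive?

Sep 10, 2034 is a Sunday.
From Sep 10, 2034 to Nov 11, 2034 is 63 days inclusive.
63 = 7 × 9, so the span is exactly 9 full weeks.
Each full week contributes 5 weekdays (Mon–Fri): 9 × 5 = 45.
Holidays: Sep 22, 2034 (Fri); Sep 25, 2034 (Mon); Sep 28, 2034 (Thu); Nov 9, 2034 (Thu).
All 4 holidays fall on weekdays, so subtract 4.
Business days: 45 − 4 = 41.

41 business days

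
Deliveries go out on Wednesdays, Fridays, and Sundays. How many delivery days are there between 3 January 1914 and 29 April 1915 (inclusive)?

3 January 1914 is a Saturday.
The range spans 482 days (inclusive of both endpoints).
482 = 7 × 68 + 6, so there are 68 full weeks plus 6 extra days.
Each full week contributes 3 days from the set (Wed, Fri, Sun): 68 × 3 = 204.
The 6 extra days are Sat, Sun, Mon, Tue, Wed, Thu — 2 of them qualify.
Total: 204 + 2 = 206.

206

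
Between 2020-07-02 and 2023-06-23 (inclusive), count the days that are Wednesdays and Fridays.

311

2020-07-02 is a Thursday.
That's 1087 days from start to end, counting both.
1087 = 7 × 155 + 2, so there are 155 full weeks plus 2 extra days.
Each full week contributes 2 days from the set (Wed, Fri): 155 × 2 = 310.
The 2 extra days are Thu, Fri — 1 of them qualifies.
Total: 310 + 1 = 311.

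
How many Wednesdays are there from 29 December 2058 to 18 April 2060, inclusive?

68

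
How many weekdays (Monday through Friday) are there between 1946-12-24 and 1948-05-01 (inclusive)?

354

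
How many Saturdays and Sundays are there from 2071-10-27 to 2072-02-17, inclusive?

32

2071-10-27 is a Tuesday.
That's 114 days from start to end, counting both.
114 = 7 × 16 + 2, so there are 16 full weeks plus 2 extra days.
Each full week contributes 2 weekend days (Sat, Sun): 16 × 2 = 32.
The 2 extra days are Tue, Wed — none qualify.
Total: 32 + 0 = 32.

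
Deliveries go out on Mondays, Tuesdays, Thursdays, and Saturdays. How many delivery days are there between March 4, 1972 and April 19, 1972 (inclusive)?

March 4, 1972 is a Saturday.
The range spans 47 days (inclusive of both endpoints).
47 = 7 × 6 + 5, so there are 6 full weeks plus 5 extra days.
Each full week contributes 4 days from the set (Mon, Tue, Thu, Sat): 6 × 4 = 24.
The 5 extra days are Saturday, Sunday, Monday, Tuesday, Wednesday — 3 of them qualify.
Total: 24 + 3 = 27.

27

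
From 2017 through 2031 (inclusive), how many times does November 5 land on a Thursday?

Day of week of November 5 in each year:
2017: Sun, 2018: Mon, 2019: Tue, 2020: Thu ✓, 2021: Fri, 2022: Sat, 2023: Sun, 2024: Tue, 2025: Wed, 2026: Thu ✓, 2027: Fri, 2028: Sun, 2029: Mon, 2030: Tue, 2031: Wed
Thursdays: 2020, 2026.

2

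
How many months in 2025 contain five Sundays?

A month has five Sundays exactly when Sunday falls within its first (length − 28) days.
Jan: 31 days, starts Wed → 5 of Wed, Thu, Fri
Feb: 28 days, starts Sat → 5 of (none)
Mar: 31 days, starts Sat → 5 of Sat, Sun, Mon ✓
Apr: 30 days, starts Tue → 5 of Tue, Wed
May: 31 days, starts Thu → 5 of Thu, Fri, Sat
Jun: 30 days, starts Sun → 5 of Sun, Mon ✓
Jul: 31 days, starts Tue → 5 of Tue, Wed, Thu
Aug: 31 days, starts Fri → 5 of Fri, Sat, Sun ✓
Sep: 30 days, starts Mon → 5 of Mon, Tue
Oct: 31 days, starts Wed → 5 of Wed, Thu, Fri
Nov: 30 days, starts Sat → 5 of Sat, Sun ✓
Dec: 31 days, starts Mon → 5 of Mon, Tue, Wed
Months with five Sundays: Mar, Jun, Aug, Nov.

4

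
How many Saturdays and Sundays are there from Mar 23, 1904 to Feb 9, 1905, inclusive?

Mar 23, 1904 is a Wednesday.
From Mar 23, 1904 to Feb 9, 1905 is 324 days inclusive.
324 = 7 × 46 + 2, so there are 46 full weeks plus 2 extra days.
Each full week contributes 2 weekend days (Sat, Sun): 46 × 2 = 92.
The 2 extra days are Wednesday, Thursday — none qualify.
Total: 92 + 0 = 92.

92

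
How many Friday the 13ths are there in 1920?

2

The 13th falls on a Friday when the month's 13th has weekday Fri.
Jan 13 is Tue; Feb 13 is Fri ✓; Mar 13 is Sat; Apr 13 is Tue; May 13 is Thu; Jun 13 is Sun; Jul 13 is Tue; Aug 13 is Fri ✓; Sep 13 is Mon; Oct 13 is Wed; Nov 13 is Sat; Dec 13 is Mon.
Friday the 13ths: Feb, Aug.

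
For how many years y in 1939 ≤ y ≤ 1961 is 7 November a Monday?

3

Day of week of November 7 in each year:
1939: Tue, 1940: Thu, 1941: Fri, 1942: Sat, 1943: Sun, 1944: Tue, 1945: Wed, 1946: Thu, 1947: Fri, 1948: Sun, 1949: Mon ✓, 1950: Tue, 1951: Wed, 1952: Fri, 1953: Sat, 1954: Sun, 1955: Mon ✓, 1956: Wed, 1957: Thu, 1958: Fri, 1959: Sat, 1960: Mon ✓, 1961: Tue
Mondays: 1949, 1955, 1960.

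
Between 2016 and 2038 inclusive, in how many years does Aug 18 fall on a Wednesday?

Day of week of August 18 in each year:
2016: Thu, 2017: Fri, 2018: Sat, 2019: Sun, 2020: Tue, 2021: Wed ✓, 2022: Thu, 2023: Fri, 2024: Sun, 2025: Mon, 2026: Tue, 2027: Wed ✓, 2028: Fri, 2029: Sat, 2030: Sun, 2031: Mon, 2032: Wed ✓, 2033: Thu, 2034: Fri, 2035: Sat, 2036: Mon, 2037: Tue, 2038: Wed ✓
Wednesdays: 2021, 2027, 2032, 2038.

4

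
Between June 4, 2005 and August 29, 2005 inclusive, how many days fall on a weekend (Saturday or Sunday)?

26

June 4, 2005 is a Saturday.
From June 4, 2005 to August 29, 2005 is 87 days inclusive.
87 = 7 × 12 + 3, so there are 12 full weeks plus 3 extra days.
Each full week contributes 2 weekend days (Sat, Sun): 12 × 2 = 24.
The 3 extra days are Saturday, Sunday, Monday — 2 of them qualify.
Total: 24 + 2 = 26.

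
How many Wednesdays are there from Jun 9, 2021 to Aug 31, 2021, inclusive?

12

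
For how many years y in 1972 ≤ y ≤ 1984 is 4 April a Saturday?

Day of week of April 4 in each year:
1972: Tue, 1973: Wed, 1974: Thu, 1975: Fri, 1976: Sun, 1977: Mon, 1978: Tue, 1979: Wed, 1980: Fri, 1981: Sat ✓, 1982: Sun, 1983: Mon, 1984: Wed
Saturdays: 1981.

1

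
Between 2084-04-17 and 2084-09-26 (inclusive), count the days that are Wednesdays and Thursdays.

46

2084-04-17 is a Monday.
That's 163 days from start to end, counting both.
163 = 7 × 23 + 2, so there are 23 full weeks plus 2 extra days.
Each full week contributes 2 days from the set (Wed, Thu): 23 × 2 = 46.
The 2 extra days are Monday, Tuesday — none qualify.
Total: 46 + 0 = 46.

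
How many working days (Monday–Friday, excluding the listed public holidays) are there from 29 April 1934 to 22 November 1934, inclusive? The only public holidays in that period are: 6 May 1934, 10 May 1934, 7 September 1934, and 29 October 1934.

29 April 1934 is a Sunday.
From 29 April 1934 to 22 November 1934 is 208 days inclusive.
208 = 7 × 29 + 5, so there are 29 full weeks plus 5 extra days.
Each full week contributes 5 weekdays (Mon–Fri): 29 × 5 = 145.
The 5 extra days are Sun, Mon, Tue, Wed, Thu — 4 of them qualify.
Total: 145 + 4 = 149.
Holidays: 6 May 1934 (Sun); 10 May 1934 (Thu); 7 September 1934 (Fri); 29 October 1934 (Mon).
3 of the 4 holidays fall on weekdays; the rest are weekends and were already excluded.
Business days: 149 − 3 = 146.

146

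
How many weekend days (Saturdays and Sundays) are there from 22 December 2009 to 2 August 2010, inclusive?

64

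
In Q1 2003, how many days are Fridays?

Jan 1, 2003 is a Wednesday.
From Jan 1, 2003 to Mar 31, 2003 is 90 days inclusive.
90 = 7 × 12 + 6, so there are 12 full weeks plus 6 extra days.
Each full week contributes one Friday: 12 so far.
The 6 extra days are Wed, Thu, Fri, Sat, Sun, Mon — 1 of them qualifies.
Total: 12 + 1 = 13.

13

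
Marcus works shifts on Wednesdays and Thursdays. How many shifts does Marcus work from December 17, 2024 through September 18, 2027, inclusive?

288

December 17, 2024 is a Tuesday.
From December 17, 2024 to September 18, 2027 is 1006 days inclusive.
1006 = 7 × 143 + 5, so there are 143 full weeks plus 5 extra days.
Each full week contributes 2 days from the set (Wed, Thu): 143 × 2 = 286.
The 5 extra days are Tue, Wed, Thu, Fri, Sat — 2 of them qualify.
Total: 286 + 2 = 288.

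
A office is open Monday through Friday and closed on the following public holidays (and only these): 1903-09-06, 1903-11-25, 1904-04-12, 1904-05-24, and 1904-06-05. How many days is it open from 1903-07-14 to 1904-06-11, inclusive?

1903-07-14 is a Tuesday.
From 1903-07-14 to 1904-06-11 is 334 days inclusive.
334 = 7 × 47 + 5, so there are 47 full weeks plus 5 extra days.
Each full week contributes 5 weekdays (Mon–Fri): 47 × 5 = 235.
The 5 extra days are Tue, Wed, Thu, Fri, Sat — 4 of them qualify.
Total: 235 + 4 = 239.
Holidays: 1903-09-06 (Sun); 1903-11-25 (Wed); 1904-04-12 (Tue); 1904-05-24 (Tue); 1904-06-05 (Sun).
3 of the 5 holidays fall on weekdays; the rest are weekends and were already excluded.
Business days: 239 − 3 = 236.

236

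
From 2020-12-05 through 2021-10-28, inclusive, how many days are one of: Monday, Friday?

93

2020-12-05 is a Saturday.
That's 328 days from start to end, counting both.
328 = 7 × 46 + 6, so there are 46 full weeks plus 6 extra days.
Each full week contributes 2 days from the set (Mon, Fri): 46 × 2 = 92.
The 6 extra days are Saturday, Sunday, Monday, Tuesday, Wednesday, Thursday — 1 of them qualifies.
Total: 92 + 1 = 93.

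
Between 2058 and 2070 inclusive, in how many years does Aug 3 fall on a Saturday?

Day of week of August 3 in each year:
2058: Sat ✓, 2059: Sun, 2060: Tue, 2061: Wed, 2062: Thu, 2063: Fri, 2064: Sun, 2065: Mon, 2066: Tue, 2067: Wed, 2068: Fri, 2069: Sat ✓, 2070: Sun
Saturdays: 2058, 2069.

2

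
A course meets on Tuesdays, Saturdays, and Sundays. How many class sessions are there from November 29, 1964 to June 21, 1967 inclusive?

November 29, 1964 is a Sunday.
From November 29, 1964 to June 21, 1967 is 935 days inclusive.
935 = 7 × 133 + 4, so there are 133 full weeks plus 4 extra days.
Each full week contributes 3 days from the set (Tue, Sat, Sun): 133 × 3 = 399.
The 4 extra days are Sunday, Monday, Tuesday, Wednesday — 2 of them qualify.
Total: 399 + 2 = 401.

401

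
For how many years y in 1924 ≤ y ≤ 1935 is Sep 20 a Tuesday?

Day of week of September 20 in each year:
1924: Sat, 1925: Sun, 1926: Mon, 1927: Tue ✓, 1928: Thu, 1929: Fri, 1930: Sat, 1931: Sun, 1932: Tue ✓, 1933: Wed, 1934: Thu, 1935: Fri
Tuesdays: 1927, 1932.

2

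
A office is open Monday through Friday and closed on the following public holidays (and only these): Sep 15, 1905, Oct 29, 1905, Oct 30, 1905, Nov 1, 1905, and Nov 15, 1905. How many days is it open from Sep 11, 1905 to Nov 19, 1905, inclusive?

46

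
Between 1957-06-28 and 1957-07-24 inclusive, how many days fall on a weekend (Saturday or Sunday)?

8

1957-06-28 is a Friday.
From 1957-06-28 to 1957-07-24 is 27 days inclusive.
27 = 7 × 3 + 6, so there are 3 full weeks plus 6 extra days.
Each full week contributes 2 weekend days (Sat, Sun): 3 × 2 = 6.
The 6 extra days are Fri, Sat, Sun, Mon, Tue, Wed — 2 of them qualify.
Total: 6 + 2 = 8.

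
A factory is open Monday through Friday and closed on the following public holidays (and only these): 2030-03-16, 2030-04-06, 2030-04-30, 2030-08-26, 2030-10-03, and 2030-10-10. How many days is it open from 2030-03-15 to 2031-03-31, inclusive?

268

2030-03-15 is a Friday.
That's 382 days from start to end, counting both.
382 = 7 × 54 + 4, so there are 54 full weeks plus 4 extra days.
Each full week contributes 5 weekdays (Mon–Fri): 54 × 5 = 270.
The 4 extra days are Fri, Sat, Sun, Mon — 2 of them qualify.
Total: 270 + 2 = 272.
Holidays: 2030-03-16 (Sat); 2030-04-06 (Sat); 2030-04-30 (Tue); 2030-08-26 (Mon); 2030-10-03 (Thu); 2030-10-10 (Thu).
4 of the 6 holidays fall on weekdays; the rest are weekends and were already excluded.
Business days: 272 − 4 = 268.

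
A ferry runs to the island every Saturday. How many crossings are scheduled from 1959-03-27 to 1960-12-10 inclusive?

90

1959-03-27 is a Friday.
That's 625 days from start to end, counting both.
625 = 7 × 89 + 2, so there are 89 full weeks plus 2 extra days.
Each full week contributes one Saturday: 89 so far.
The 2 extra days are Friday, Saturday — 1 of them qualifies.
Total: 89 + 1 = 90.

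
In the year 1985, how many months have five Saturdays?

4

A month has five Saturdays exactly when Saturday falls within its first (length − 28) days.
Jan: 31 days, starts Tue → 5 of Tue, Wed, Thu
Feb: 28 days, starts Fri → 5 of (none)
Mar: 31 days, starts Fri → 5 of Fri, Sat, Sun ✓
Apr: 30 days, starts Mon → 5 of Mon, Tue
May: 31 days, starts Wed → 5 of Wed, Thu, Fri
Jun: 30 days, starts Sat → 5 of Sat, Sun ✓
Jul: 31 days, starts Mon → 5 of Mon, Tue, Wed
Aug: 31 days, starts Thu → 5 of Thu, Fri, Sat ✓
Sep: 30 days, starts Sun → 5 of Sun, Mon
Oct: 31 days, starts Tue → 5 of Tue, Wed, Thu
Nov: 30 days, starts Fri → 5 of Fri, Sat ✓
Dec: 31 days, starts Sun → 5 of Sun, Mon, Tue
Months with five Saturdays: Mar, Jun, Aug, Nov.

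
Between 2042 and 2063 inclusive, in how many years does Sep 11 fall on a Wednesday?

Day of week of September 11 in each year:
2042: Thu, 2043: Fri, 2044: Sun, 2045: Mon, 2046: Tue, 2047: Wed ✓, 2048: Fri, 2049: Sat, 2050: Sun, 2051: Mon, 2052: Wed ✓, 2053: Thu, 2054: Fri, 2055: Sat, 2056: Mon, 2057: Tue, 2058: Wed ✓, 2059: Thu, 2060: Sat, 2061: Sun, 2062: Mon, 2063: Tue
Wednesdays: 2047, 2052, 2058.

3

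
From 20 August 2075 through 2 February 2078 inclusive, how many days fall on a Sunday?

20 August 2075 is a Tuesday.
From 20 August 2075 to 2 February 2078 is 898 days inclusive.
898 = 7 × 128 + 2, so there are 128 full weeks plus 2 extra days.
Each full week contributes one Sunday: 128 so far.
The 2 extra days are Tue, Wed — none qualify.
Total: 128 + 0 = 128.

128 Sundays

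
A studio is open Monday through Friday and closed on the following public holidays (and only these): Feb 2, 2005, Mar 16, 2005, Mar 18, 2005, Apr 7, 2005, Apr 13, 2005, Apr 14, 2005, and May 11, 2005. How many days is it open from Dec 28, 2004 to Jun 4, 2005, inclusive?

107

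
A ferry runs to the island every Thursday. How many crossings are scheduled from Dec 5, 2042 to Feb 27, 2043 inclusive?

Dec 5, 2042 is a Friday.
The range spans 85 days (inclusive of both endpoints).
85 = 7 × 12 + 1, so there are 12 full weeks plus 1 extra day.
Each full week contributes one Thursday: 12 so far.
The 1 extra day is Fri — none qualify.
Total: 12 + 0 = 12.

12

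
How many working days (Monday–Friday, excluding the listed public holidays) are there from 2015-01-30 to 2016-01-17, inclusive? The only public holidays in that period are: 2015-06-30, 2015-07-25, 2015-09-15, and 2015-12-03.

248 working days

2015-01-30 is a Friday.
From 2015-01-30 to 2016-01-17 is 353 days inclusive.
353 = 7 × 50 + 3, so there are 50 full weeks plus 3 extra days.
Each full week contributes 5 weekdays (Mon–Fri): 50 × 5 = 250.
The 3 extra days are Fri, Sat, Sun — 1 of them qualifies.
Total: 250 + 1 = 251.
Holidays: 2015-06-30 (Tue); 2015-07-25 (Sat); 2015-09-15 (Tue); 2015-12-03 (Thu).
3 of the 4 holidays fall on weekdays; the rest are weekends and were already excluded.
Business days: 251 − 3 = 248.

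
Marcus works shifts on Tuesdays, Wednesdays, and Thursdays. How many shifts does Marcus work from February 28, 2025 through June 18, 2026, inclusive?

204

February 28, 2025 is a Friday.
The range spans 476 days (inclusive of both endpoints).
476 = 7 × 68, so the span is exactly 68 full weeks.
Each full week contributes 3 days from the set (Tue, Wed, Thu): 68 × 3 = 204.
Total: 204.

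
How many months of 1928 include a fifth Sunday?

A month has five Sundays exactly when Sunday falls within its first (length − 28) days.
Jan: 31 days, starts Sun → 5 of Sun, Mon, Tue ✓
Feb: 29 days, starts Wed → 5 of Wed
Mar: 31 days, starts Thu → 5 of Thu, Fri, Sat
Apr: 30 days, starts Sun → 5 of Sun, Mon ✓
May: 31 days, starts Tue → 5 of Tue, Wed, Thu
Jun: 30 days, starts Fri → 5 of Fri, Sat
Jul: 31 days, starts Sun → 5 of Sun, Mon, Tue ✓
Aug: 31 days, starts Wed → 5 of Wed, Thu, Fri
Sep: 30 days, starts Sat → 5 of Sat, Sun ✓
Oct: 31 days, starts Mon → 5 of Mon, Tue, Wed
Nov: 30 days, starts Thu → 5 of Thu, Fri
Dec: 31 days, starts Sat → 5 of Sat, Sun, Mon ✓
Months with five Sundays: Jan, Apr, Jul, Sep, Dec.

5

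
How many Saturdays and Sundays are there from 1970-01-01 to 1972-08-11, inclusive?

1970-01-01 is a Thursday.
The range spans 954 days (inclusive of both endpoints).
954 = 7 × 136 + 2, so there are 136 full weeks plus 2 extra days.
Each full week contributes 2 weekend days (Sat, Sun): 136 × 2 = 272.
The 2 extra days are Thu, Fri — none qualify.
Total: 272 + 0 = 272.

272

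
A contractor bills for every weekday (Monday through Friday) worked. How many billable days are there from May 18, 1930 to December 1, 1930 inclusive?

May 18, 1930 is a Sunday.
The range spans 198 days (inclusive of both endpoints).
198 = 7 × 28 + 2, so there are 28 full weeks plus 2 extra days.
Each full week contributes 5 weekdays (Mon–Fri): 28 × 5 = 140.
The 2 extra days are Sun, Mon — 1 of them qualifies.
Total: 140 + 1 = 141.

141 weekdays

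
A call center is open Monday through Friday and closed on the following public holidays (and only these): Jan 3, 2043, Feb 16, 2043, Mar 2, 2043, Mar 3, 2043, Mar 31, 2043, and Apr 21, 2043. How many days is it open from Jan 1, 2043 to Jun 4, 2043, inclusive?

Jan 1, 2043 is a Thursday.
From Jan 1, 2043 to Jun 4, 2043 is 155 days inclusive.
155 = 7 × 22 + 1, so there are 22 full weeks plus 1 extra day.
Each full week contributes 5 weekdays (Mon–Fri): 22 × 5 = 110.
The 1 extra day is Thursday — 1 of them qualifies.
Total: 110 + 1 = 111.
Holidays: Jan 3, 2043 (Sat); Feb 16, 2043 (Mon); Mar 2, 2043 (Mon); Mar 3, 2043 (Tue); Mar 31, 2043 (Tue); Apr 21, 2043 (Tue).
5 of the 6 holidays fall on weekdays; the rest are weekends and were already excluded.
Business days: 111 − 5 = 106.

106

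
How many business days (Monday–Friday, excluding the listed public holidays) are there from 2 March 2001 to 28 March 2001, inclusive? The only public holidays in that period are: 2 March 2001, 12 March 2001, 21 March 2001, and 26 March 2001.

15 business days

2 March 2001 is a Friday.
The range spans 27 days (inclusive of both endpoints).
27 = 7 × 3 + 6, so there are 3 full weeks plus 6 extra days.
Each full week contributes 5 weekdays (Mon–Fri): 3 × 5 = 15.
The 6 extra days are Friday, Saturday, Sunday, Monday, Tuesday, Wednesday — 4 of them qualify.
Total: 15 + 4 = 19.
Holidays: 2 March 2001 (Fri); 12 March 2001 (Mon); 21 March 2001 (Wed); 26 March 2001 (Mon).
All 4 holidays fall on weekdays, so subtract 4.
Business days: 19 − 4 = 15.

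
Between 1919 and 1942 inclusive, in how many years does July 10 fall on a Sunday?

4

Day of week of July 10 in each year:
1919: Thu, 1920: Sat, 1921: Sun ✓, 1922: Mon, 1923: Tue, 1924: Thu, 1925: Fri, 1926: Sat, 1927: Sun ✓, 1928: Tue, 1929: Wed, 1930: Thu, 1931: Fri, 1932: Sun ✓, 1933: Mon, 1934: Tue, 1935: Wed, 1936: Fri, 1937: Sat, 1938: Sun ✓, 1939: Mon, 1940: Wed, 1941: Thu, 1942: Fri
Sundays: 1921, 1927, 1932, 1938.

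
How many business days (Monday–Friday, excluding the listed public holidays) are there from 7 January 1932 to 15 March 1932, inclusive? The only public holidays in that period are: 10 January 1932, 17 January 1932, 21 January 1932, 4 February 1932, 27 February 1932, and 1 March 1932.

46 business days

7 January 1932 is a Thursday.
From 7 January 1932 to 15 March 1932 is 69 days inclusive.
69 = 7 × 9 + 6, so there are 9 full weeks plus 6 extra days.
Each full week contributes 5 weekdays (Mon–Fri): 9 × 5 = 45.
The 6 extra days are Thursday, Friday, Saturday, Sunday, Monday, Tuesday — 4 of them qualify.
Total: 45 + 4 = 49.
Holidays: 10 January 1932 (Sun); 17 January 1932 (Sun); 21 January 1932 (Thu); 4 February 1932 (Thu); 27 February 1932 (Sat); 1 March 1932 (Tue).
3 of the 6 holidays fall on weekdays; the rest are weekends and were already excluded.
Business days: 49 − 3 = 46.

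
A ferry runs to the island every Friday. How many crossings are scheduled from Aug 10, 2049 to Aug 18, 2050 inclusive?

53 Fridays

Aug 10, 2049 is a Tuesday.
The range spans 374 days (inclusive of both endpoints).
374 = 7 × 53 + 3, so there are 53 full weeks plus 3 extra days.
Each full week contributes one Friday: 53 so far.
The 3 extra days are Tue, Wed, Thu — none qualify.
Total: 53 + 0 = 53.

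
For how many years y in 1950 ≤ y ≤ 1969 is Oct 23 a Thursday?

3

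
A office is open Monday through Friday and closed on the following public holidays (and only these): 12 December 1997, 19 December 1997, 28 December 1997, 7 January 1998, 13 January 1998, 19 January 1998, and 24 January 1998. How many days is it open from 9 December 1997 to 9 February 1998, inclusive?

9 December 1997 is a Tuesday.
The range spans 63 days (inclusive of both endpoints).
63 = 7 × 9, so the span is exactly 9 full weeks.
Each full week contributes 5 weekdays (Mon–Fri): 9 × 5 = 45.
Total: 45.
Holidays: 12 December 1997 (Fri); 19 December 1997 (Fri); 28 December 1997 (Sun); 7 January 1998 (Wed); 13 January 1998 (Tue); 19 January 1998 (Mon); 24 January 1998 (Sat).
5 of the 7 holidays fall on weekdays; the rest are weekends and were already excluded.
Business days: 45 − 5 = 40.

40 working days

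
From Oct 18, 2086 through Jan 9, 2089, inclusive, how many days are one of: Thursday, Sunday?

233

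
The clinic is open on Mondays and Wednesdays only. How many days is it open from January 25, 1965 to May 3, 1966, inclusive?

133

January 25, 1965 is a Monday.
That's 464 days from start to end, counting both.
464 = 7 × 66 + 2, so there are 66 full weeks plus 2 extra days.
Each full week contributes 2 days from the set (Mon, Wed): 66 × 2 = 132.
The 2 extra days are Monday, Tuesday — 1 of them qualifies.
Total: 132 + 1 = 133.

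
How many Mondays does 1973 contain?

53

1973-01-01 is a Monday.
From 1973-01-01 to 1973-12-31 is 365 days inclusive.
365 = 7 × 52 + 1, so there are 52 full weeks plus 1 extra day.
Each full week contributes one Monday: 52 so far.
The 1 extra day is Mon — 1 of them qualifies.
Total: 52 + 1 = 53.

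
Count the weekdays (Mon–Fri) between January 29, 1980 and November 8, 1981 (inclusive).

January 29, 1980 is a Tuesday.
The range spans 650 days (inclusive of both endpoints).
650 = 7 × 92 + 6, so there are 92 full weeks plus 6 extra days.
Each full week contributes 5 weekdays (Mon–Fri): 92 × 5 = 460.
The 6 extra days are Tuesday, Wednesday, Thursday, Friday, Saturday, Sunday — 4 of them qualify.
Total: 460 + 4 = 464.

464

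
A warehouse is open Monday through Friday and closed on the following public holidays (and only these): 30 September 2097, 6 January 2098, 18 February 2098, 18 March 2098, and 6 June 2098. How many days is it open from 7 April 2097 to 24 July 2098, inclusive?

7 April 2097 is a Sunday.
The range spans 474 days (inclusive of both endpoints).
474 = 7 × 67 + 5, so there are 67 full weeks plus 5 extra days.
Each full week contributes 5 weekdays (Mon–Fri): 67 × 5 = 335.
The 5 extra days are Sun, Mon, Tue, Wed, Thu — 4 of them qualify.
Total: 335 + 4 = 339.
Holidays: 30 September 2097 (Mon); 6 January 2098 (Mon); 18 February 2098 (Tue); 18 March 2098 (Tue); 6 June 2098 (Fri).
All 5 holidays fall on weekdays, so subtract 5.
Business days: 339 − 5 = 334.

334 business days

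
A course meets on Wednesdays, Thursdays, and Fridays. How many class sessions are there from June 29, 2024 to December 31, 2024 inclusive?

June 29, 2024 is a Saturday.
That's 186 days from start to end, counting both.
186 = 7 × 26 + 4, so there are 26 full weeks plus 4 extra days.
Each full week contributes 3 days from the set (Wed, Thu, Fri): 26 × 3 = 78.
The 4 extra days are Sat, Sun, Mon, Tue — none qualify.
Total: 78 + 0 = 78.

78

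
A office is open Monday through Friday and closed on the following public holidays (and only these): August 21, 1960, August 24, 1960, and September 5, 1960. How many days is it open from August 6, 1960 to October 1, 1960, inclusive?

38 working days

August 6, 1960 is a Saturday.
That's 57 days from start to end, counting both.
57 = 7 × 8 + 1, so there are 8 full weeks plus 1 extra day.
Each full week contributes 5 weekdays (Mon–Fri): 8 × 5 = 40.
The 1 extra day is Saturday — none qualify.
Total: 40 + 0 = 40.
Holidays: August 21, 1960 (Sun); August 24, 1960 (Wed); September 5, 1960 (Mon).
2 of the 3 holidays fall on weekdays; the rest are weekends and were already excluded.
Business days: 40 − 2 = 38.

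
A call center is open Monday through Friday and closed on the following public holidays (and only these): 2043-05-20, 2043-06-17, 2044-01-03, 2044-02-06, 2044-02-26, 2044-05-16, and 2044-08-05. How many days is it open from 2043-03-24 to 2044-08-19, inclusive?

2043-03-24 is a Tuesday.
The range spans 515 days (inclusive of both endpoints).
515 = 7 × 73 + 4, so there are 73 full weeks plus 4 extra days.
Each full week contributes 5 weekdays (Mon–Fri): 73 × 5 = 365.
The 4 extra days are Tuesday, Wednesday, Thursday, Friday — 4 of them qualify.
Total: 365 + 4 = 369.
Holidays: 2043-05-20 (Wed); 2043-06-17 (Wed); 2044-01-03 (Sun); 2044-02-06 (Sat); 2044-02-26 (Fri); 2044-05-16 (Mon); 2044-08-05 (Fri).
5 of the 7 holidays fall on weekdays; the rest are weekends and were already excluded.
Business days: 369 − 5 = 364.

364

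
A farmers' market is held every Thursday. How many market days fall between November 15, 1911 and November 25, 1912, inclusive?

54 Thursdays

November 15, 1911 is a Wednesday.
The range spans 377 days (inclusive of both endpoints).
377 = 7 × 53 + 6, so there are 53 full weeks plus 6 extra days.
Each full week contributes one Thursday: 53 so far.
The 6 extra days are Wed, Thu, Fri, Sat, Sun, Mon — 1 of them qualifies.
Total: 53 + 1 = 54.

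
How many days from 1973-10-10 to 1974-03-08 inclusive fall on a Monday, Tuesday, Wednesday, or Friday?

1973-10-10 is a Wednesday.
The range spans 150 days (inclusive of both endpoints).
150 = 7 × 21 + 3, so there are 21 full weeks plus 3 extra days.
Each full week contributes 4 days from the set (Mon, Tue, Wed, Fri): 21 × 4 = 84.
The 3 extra days are Wednesday, Thursday, Friday — 2 of them qualify.
Total: 84 + 2 = 86.

86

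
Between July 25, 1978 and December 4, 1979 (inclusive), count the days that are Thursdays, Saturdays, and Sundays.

213

July 25, 1978 is a Tuesday.
From July 25, 1978 to December 4, 1979 is 498 days inclusive.
498 = 7 × 71 + 1, so there are 71 full weeks plus 1 extra day.
Each full week contributes 3 days from the set (Thu, Sat, Sun): 71 × 3 = 213.
The 1 extra day is Tue — none qualify.
Total: 213 + 0 = 213.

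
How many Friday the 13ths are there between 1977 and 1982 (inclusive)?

10

Friday-the-13ths by year:
1977: May
1978: Jan, Oct
1979: Apr, Jul
1980: Jun
1981: Feb, Mar, Nov
1982: Aug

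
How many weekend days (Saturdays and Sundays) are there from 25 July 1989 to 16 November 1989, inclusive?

32

25 July 1989 is a Tuesday.
That's 115 days from start to end, counting both.
115 = 7 × 16 + 3, so there are 16 full weeks plus 3 extra days.
Each full week contributes 2 weekend days (Sat, Sun): 16 × 2 = 32.
The 3 extra days are Tue, Wed, Thu — none qualify.
Total: 32 + 0 = 32.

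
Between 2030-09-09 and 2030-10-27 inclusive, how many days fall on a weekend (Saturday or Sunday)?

2030-09-09 is a Monday.
That's 49 days from start to end, counting both.
49 = 7 × 7, so the span is exactly 7 full weeks.
Each full week contributes 2 weekend days (Sat, Sun): 7 × 2 = 14.
Total: 14.

14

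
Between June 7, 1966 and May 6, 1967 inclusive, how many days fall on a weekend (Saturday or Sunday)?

95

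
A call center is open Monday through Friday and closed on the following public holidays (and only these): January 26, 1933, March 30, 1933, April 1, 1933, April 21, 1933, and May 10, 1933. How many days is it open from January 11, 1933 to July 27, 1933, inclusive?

January 11, 1933 is a Wednesday.
From January 11, 1933 to July 27, 1933 is 198 days inclusive.
198 = 7 × 28 + 2, so there are 28 full weeks plus 2 extra days.
Each full week contributes 5 weekdays (Mon–Fri): 28 × 5 = 140.
The 2 extra days are Wednesday, Thursday — 2 of them qualify.
Total: 140 + 2 = 142.
Holidays: January 26, 1933 (Thu); March 30, 1933 (Thu); April 1, 1933 (Sat); April 21, 1933 (Fri); May 10, 1933 (Wed).
4 of the 5 holidays fall on weekdays; the rest are weekends and were already excluded.
Business days: 142 − 4 = 138.

138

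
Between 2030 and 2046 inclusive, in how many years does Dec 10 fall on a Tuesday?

2

Day of week of December 10 in each year:
2030: Tue ✓, 2031: Wed, 2032: Fri, 2033: Sat, 2034: Sun, 2035: Mon, 2036: Wed, 2037: Thu, 2038: Fri, 2039: Sat, 2040: Mon, 2041: Tue ✓, 2042: Wed, 2043: Thu, 2044: Sat, 2045: Sun, 2046: Mon
Tuesdays: 2030, 2041.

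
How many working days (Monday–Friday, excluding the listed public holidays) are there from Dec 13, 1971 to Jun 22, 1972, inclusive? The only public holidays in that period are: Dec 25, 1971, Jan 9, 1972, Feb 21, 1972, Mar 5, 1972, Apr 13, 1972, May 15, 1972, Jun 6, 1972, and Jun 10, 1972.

Dec 13, 1971 is a Monday.
The range spans 193 days (inclusive of both endpoints).
193 = 7 × 27 + 4, so there are 27 full weeks plus 4 extra days.
Each full week contributes 5 weekdays (Mon–Fri): 27 × 5 = 135.
The 4 extra days are Mon, Tue, Wed, Thu — 4 of them qualify.
Total: 135 + 4 = 139.
Holidays: Dec 25, 1971 (Sat); Jan 9, 1972 (Sun); Feb 21, 1972 (Mon); Mar 5, 1972 (Sun); Apr 13, 1972 (Thu); May 15, 1972 (Mon); Jun 6, 1972 (Tue); Jun 10, 1972 (Sat).
4 of the 8 holidays fall on weekdays; the rest are weekends and were already excluded.
Business days: 139 − 4 = 135.

135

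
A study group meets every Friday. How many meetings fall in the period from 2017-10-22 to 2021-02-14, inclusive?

173 Fridays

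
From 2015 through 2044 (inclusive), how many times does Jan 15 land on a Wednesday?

4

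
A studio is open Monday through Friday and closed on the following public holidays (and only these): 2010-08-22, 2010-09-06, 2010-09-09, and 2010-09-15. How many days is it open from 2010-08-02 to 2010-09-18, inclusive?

2010-08-02 is a Monday.
That's 48 days from start to end, counting both.
48 = 7 × 6 + 6, so there are 6 full weeks plus 6 extra days.
Each full week contributes 5 weekdays (Mon–Fri): 6 × 5 = 30.
The 6 extra days are Monday, Tuesday, Wednesday, Thursday, Friday, Saturday — 5 of them qualify.
Total: 30 + 5 = 35.
Holidays: 2010-08-22 (Sun); 2010-09-06 (Mon); 2010-09-09 (Thu); 2010-09-15 (Wed).
3 of the 4 holidays fall on weekdays; the rest are weekends and were already excluded.
Business days: 35 − 3 = 32.

32 working days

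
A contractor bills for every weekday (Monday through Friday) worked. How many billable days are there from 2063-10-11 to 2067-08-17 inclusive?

1005

2063-10-11 is a Thursday.
That's 1407 days from start to end, counting both.
1407 = 7 × 201, so the span is exactly 201 full weeks.
Each full week contributes 5 weekdays (Mon–Fri): 201 × 5 = 1005.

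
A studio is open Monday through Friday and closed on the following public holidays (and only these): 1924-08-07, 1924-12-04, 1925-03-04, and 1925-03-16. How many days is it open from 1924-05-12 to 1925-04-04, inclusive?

231 working days

1924-05-12 is a Monday.
The range spans 328 days (inclusive of both endpoints).
328 = 7 × 46 + 6, so there are 46 full weeks plus 6 extra days.
Each full week contributes 5 weekdays (Mon–Fri): 46 × 5 = 230.
The 6 extra days are Monday, Tuesday, Wednesday, Thursday, Friday, Saturday — 5 of them qualify.
Total: 230 + 5 = 235.
Holidays: 1924-08-07 (Thu); 1924-12-04 (Thu); 1925-03-04 (Wed); 1925-03-16 (Mon).
All 4 holidays fall on weekdays, so subtract 4.
Business days: 235 − 4 = 231.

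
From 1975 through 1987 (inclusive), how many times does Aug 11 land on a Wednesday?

Day of week of August 11 in each year:
1975: Mon, 1976: Wed ✓, 1977: Thu, 1978: Fri, 1979: Sat, 1980: Mon, 1981: Tue, 1982: Wed ✓, 1983: Thu, 1984: Sat, 1985: Sun, 1986: Mon, 1987: Tue
Wednesdays: 1976, 1982.

2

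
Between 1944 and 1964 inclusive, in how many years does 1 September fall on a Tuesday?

3

Day of week of September 1 in each year:
1944: Fri, 1945: Sat, 1946: Sun, 1947: Mon, 1948: Wed, 1949: Thu, 1950: Fri, 1951: Sat, 1952: Mon, 1953: Tue ✓, 1954: Wed, 1955: Thu, 1956: Sat, 1957: Sun, 1958: Mon, 1959: Tue ✓, 1960: Thu, 1961: Fri, 1962: Sat, 1963: Sun, 1964: Tue ✓
Tuesdays: 1953, 1959, 1964.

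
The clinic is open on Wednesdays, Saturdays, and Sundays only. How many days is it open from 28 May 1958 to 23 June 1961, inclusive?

28 May 1958 is a Wednesday.
The range spans 1123 days (inclusive of both endpoints).
1123 = 7 × 160 + 3, so there are 160 full weeks plus 3 extra days.
Each full week contributes 3 days from the set (Wed, Sat, Sun): 160 × 3 = 480.
The 3 extra days are Wed, Thu, Fri — 1 of them qualifies.
Total: 480 + 1 = 481.

481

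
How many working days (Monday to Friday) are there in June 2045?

22 weekdays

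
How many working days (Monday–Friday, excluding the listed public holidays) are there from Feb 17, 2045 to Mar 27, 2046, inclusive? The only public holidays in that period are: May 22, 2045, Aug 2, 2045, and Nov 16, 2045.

Feb 17, 2045 is a Friday.
From Feb 17, 2045 to Mar 27, 2046 is 404 days inclusive.
404 = 7 × 57 + 5, so there are 57 full weeks plus 5 extra days.
Each full week contributes 5 weekdays (Mon–Fri): 57 × 5 = 285.
The 5 extra days are Fri, Sat, Sun, Mon, Tue — 3 of them qualify.
Total: 285 + 3 = 288.
Holidays: May 22, 2045 (Mon); Aug 2, 2045 (Wed); Nov 16, 2045 (Thu).
All 3 holidays fall on weekdays, so subtract 3.
Business days: 288 − 3 = 285.

285 working days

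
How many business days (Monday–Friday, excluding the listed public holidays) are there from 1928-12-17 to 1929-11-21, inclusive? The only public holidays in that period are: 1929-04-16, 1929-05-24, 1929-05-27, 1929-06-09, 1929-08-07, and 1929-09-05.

239

1928-12-17 is a Monday.
That's 340 days from start to end, counting both.
340 = 7 × 48 + 4, so there are 48 full weeks plus 4 extra days.
Each full week contributes 5 weekdays (Mon–Fri): 48 × 5 = 240.
The 4 extra days are Monday, Tuesday, Wednesday, Thursday — 4 of them qualify.
Total: 240 + 4 = 244.
Holidays: 1929-04-16 (Tue); 1929-05-24 (Fri); 1929-05-27 (Mon); 1929-06-09 (Sun); 1929-08-07 (Wed); 1929-09-05 (Thu).
5 of the 6 holidays fall on weekdays; the rest are weekends and were already excluded.
Business days: 244 − 5 = 239.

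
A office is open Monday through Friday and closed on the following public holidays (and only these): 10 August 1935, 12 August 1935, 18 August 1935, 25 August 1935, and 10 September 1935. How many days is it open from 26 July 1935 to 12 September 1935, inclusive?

33 working days

26 July 1935 is a Friday.
That's 49 days from start to end, counting both.
49 = 7 × 7, so the span is exactly 7 full weeks.
Each full week contributes 5 weekdays (Mon–Fri): 7 × 5 = 35.
Total: 35.
Holidays: 10 August 1935 (Sat); 12 August 1935 (Mon); 18 August 1935 (Sun); 25 August 1935 (Sun); 10 September 1935 (Tue).
2 of the 5 holidays fall on weekdays; the rest are weekends and were already excluded.
Business days: 35 − 2 = 33.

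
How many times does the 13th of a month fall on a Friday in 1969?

The 13th falls on a Friday when the month's 13th has weekday Fri.
Jan 13 is Mon; Feb 13 is Thu; Mar 13 is Thu; Apr 13 is Sun; May 13 is Tue; Jun 13 is Fri ✓; Jul 13 is Sun; Aug 13 is Wed; Sep 13 is Sat; Oct 13 is Mon; Nov 13 is Thu; Dec 13 is Sat.
Friday the 13ths: Jun.

1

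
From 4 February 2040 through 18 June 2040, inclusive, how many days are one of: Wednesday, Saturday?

4 February 2040 is a Saturday.
That's 136 days from start to end, counting both.
136 = 7 × 19 + 3, so there are 19 full weeks plus 3 extra days.
Each full week contributes 2 days from the set (Wed, Sat): 19 × 2 = 38.
The 3 extra days are Sat, Sun, Mon — 1 of them qualifies.
Total: 38 + 1 = 39.

39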